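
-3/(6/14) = -7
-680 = -680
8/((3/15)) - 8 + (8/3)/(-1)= 88/3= 29.33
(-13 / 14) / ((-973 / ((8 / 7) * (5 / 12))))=65 / 143031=0.00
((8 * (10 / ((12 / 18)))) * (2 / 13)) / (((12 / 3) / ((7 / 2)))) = 210 / 13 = 16.15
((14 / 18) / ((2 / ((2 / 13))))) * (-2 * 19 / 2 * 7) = -931 / 117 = -7.96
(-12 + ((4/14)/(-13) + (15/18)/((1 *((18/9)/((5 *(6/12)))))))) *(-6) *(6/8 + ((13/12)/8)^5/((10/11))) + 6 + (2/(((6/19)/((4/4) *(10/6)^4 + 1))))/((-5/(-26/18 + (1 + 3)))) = 27.20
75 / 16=4.69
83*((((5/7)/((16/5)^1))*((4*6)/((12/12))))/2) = 6225/28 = 222.32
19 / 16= 1.19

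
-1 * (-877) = 877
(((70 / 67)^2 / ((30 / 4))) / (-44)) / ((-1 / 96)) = 15680 / 49379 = 0.32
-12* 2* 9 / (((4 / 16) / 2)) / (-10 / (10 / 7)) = 246.86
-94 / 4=-23.50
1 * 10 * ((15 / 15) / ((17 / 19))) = 190 / 17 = 11.18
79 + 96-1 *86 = 89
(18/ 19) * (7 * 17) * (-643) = -1377306/ 19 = -72489.79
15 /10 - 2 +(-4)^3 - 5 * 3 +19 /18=-706 /9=-78.44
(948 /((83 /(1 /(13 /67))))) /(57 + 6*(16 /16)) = 0.93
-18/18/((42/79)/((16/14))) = -316/147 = -2.15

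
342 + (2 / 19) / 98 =318403 / 931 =342.00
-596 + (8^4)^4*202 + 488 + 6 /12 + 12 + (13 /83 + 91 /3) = 28315256757185118601 /498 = 56857945295552446.99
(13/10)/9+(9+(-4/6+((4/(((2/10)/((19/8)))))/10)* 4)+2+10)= 3553/90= 39.48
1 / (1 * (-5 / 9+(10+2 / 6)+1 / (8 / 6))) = 36 / 379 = 0.09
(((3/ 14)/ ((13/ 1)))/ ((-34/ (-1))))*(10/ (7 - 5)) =15/ 6188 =0.00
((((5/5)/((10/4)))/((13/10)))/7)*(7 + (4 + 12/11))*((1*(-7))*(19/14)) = -722/143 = -5.05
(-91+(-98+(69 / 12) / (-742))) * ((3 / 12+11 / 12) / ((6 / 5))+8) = -181194925 / 106848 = -1695.82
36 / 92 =9 / 23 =0.39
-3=-3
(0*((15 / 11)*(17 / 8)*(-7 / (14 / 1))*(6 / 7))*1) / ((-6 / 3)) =0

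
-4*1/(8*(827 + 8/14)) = -7/11586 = -0.00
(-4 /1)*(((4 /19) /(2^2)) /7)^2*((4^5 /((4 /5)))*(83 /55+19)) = -1155072 /194579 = -5.94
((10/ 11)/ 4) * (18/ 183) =15/ 671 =0.02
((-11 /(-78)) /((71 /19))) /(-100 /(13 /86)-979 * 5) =-209 /30772110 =-0.00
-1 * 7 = -7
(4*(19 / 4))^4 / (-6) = -130321 / 6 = -21720.17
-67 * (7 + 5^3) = -8844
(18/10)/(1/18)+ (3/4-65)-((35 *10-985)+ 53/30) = 36083/60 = 601.38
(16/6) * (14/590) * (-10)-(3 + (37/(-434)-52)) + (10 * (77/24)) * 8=7812881/25606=305.12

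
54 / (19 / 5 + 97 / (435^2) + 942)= 5109075 / 89484551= 0.06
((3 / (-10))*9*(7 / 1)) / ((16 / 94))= -8883 / 80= -111.04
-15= -15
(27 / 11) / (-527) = -27 / 5797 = -0.00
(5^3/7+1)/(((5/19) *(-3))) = -836/35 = -23.89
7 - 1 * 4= 3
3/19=0.16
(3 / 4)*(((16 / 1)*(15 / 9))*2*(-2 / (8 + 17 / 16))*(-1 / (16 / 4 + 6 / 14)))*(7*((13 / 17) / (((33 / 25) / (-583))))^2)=3721812640000 / 2338299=1591675.25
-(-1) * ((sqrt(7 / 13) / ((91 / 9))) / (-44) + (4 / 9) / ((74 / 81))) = 18 / 37- 9 * sqrt(91) / 52052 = 0.48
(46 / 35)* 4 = 184 / 35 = 5.26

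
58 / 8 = 7.25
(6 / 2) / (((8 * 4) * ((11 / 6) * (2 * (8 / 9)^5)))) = 531441 / 11534336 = 0.05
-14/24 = -7/12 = -0.58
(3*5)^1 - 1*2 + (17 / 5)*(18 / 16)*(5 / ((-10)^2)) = 10553 / 800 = 13.19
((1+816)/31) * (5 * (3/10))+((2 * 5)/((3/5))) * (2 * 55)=348353/186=1872.87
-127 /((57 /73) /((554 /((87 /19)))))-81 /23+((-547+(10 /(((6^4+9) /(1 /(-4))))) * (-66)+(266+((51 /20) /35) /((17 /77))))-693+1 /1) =-12399040201 /600300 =-20654.74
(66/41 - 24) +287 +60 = 13309/41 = 324.61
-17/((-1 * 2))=17/2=8.50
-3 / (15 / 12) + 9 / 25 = -51 / 25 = -2.04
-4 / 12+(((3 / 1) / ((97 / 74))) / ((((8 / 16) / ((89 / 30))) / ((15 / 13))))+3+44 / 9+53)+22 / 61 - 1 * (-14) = 62710811 / 692289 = 90.58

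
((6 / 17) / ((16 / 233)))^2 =488601 / 18496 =26.42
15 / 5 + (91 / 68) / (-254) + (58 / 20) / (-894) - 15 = -463563647 / 38602920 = -12.01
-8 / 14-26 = -26.57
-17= -17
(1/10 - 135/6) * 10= -224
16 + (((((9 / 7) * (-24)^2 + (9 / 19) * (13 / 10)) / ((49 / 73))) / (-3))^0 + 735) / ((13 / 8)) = 6096 / 13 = 468.92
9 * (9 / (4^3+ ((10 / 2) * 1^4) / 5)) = 81 / 65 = 1.25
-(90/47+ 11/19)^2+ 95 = 70798126/797449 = 88.78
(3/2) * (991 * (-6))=-8919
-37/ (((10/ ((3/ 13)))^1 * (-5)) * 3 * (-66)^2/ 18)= 37/ 157300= 0.00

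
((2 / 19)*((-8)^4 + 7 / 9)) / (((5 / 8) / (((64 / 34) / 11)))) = 18877952 / 159885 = 118.07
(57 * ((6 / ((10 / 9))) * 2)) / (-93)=-1026 / 155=-6.62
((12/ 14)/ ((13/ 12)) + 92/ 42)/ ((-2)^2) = 407/ 546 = 0.75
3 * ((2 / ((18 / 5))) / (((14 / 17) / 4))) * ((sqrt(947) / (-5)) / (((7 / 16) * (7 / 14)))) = -1088 * sqrt(947) / 147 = -227.76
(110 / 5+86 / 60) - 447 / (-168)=21919 / 840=26.09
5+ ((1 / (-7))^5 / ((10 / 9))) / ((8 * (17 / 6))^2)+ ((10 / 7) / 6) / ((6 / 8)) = 37192449671 / 6994401120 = 5.32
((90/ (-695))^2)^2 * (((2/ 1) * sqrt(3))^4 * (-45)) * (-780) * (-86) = -45630799718400/ 373301041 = -122235.93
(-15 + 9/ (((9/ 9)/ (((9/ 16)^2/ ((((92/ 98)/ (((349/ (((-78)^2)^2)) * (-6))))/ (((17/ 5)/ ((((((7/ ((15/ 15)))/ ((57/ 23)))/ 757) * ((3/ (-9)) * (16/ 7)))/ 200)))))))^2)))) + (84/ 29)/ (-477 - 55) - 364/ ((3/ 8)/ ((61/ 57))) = -65833065105069164561643561985/ 75968256287011915941543936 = -866.59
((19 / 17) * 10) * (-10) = -1900 / 17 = -111.76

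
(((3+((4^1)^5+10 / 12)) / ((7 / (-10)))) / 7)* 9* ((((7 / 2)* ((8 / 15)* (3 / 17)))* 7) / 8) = -18501 / 34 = -544.15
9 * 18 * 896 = 145152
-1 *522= -522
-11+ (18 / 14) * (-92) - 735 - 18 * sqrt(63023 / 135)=-6050 / 7 - 2 * sqrt(945345) / 5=-1253.20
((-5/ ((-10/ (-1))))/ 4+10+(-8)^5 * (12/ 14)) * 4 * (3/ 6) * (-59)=92766349/ 28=3313083.89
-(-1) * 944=944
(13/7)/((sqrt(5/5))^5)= 13/7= 1.86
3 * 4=12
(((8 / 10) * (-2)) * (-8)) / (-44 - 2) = -32 / 115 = -0.28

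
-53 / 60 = -0.88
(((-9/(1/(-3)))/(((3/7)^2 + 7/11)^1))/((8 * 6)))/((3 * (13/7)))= 11319/91936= 0.12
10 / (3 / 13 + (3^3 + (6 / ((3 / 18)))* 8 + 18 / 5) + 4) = 325 / 10492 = 0.03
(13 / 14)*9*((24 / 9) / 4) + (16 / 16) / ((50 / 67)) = 2419 / 350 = 6.91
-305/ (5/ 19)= -1159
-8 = -8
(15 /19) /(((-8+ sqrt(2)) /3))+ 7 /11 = 2143 /6479-45 * sqrt(2) /1178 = 0.28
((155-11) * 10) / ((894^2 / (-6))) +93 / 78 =681991 / 577226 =1.18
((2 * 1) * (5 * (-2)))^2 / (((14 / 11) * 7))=2200 / 49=44.90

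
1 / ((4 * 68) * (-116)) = -1 / 31552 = -0.00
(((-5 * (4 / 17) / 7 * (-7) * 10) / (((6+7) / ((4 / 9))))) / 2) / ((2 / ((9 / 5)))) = 0.18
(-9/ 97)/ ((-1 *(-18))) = -1/ 194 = -0.01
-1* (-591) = 591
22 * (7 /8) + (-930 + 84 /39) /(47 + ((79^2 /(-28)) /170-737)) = 3523592121 /171113332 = 20.59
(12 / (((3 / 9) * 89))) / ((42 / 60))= 360 / 623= 0.58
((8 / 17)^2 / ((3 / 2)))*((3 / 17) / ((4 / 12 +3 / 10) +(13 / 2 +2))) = 1920 / 673081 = 0.00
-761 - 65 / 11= -8436 / 11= -766.91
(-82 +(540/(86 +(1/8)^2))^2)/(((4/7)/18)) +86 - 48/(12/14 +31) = -37755297871/30035647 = -1257.02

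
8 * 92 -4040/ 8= 231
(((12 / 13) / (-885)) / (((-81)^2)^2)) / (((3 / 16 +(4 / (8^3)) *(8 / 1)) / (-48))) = 256 / 55028058345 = 0.00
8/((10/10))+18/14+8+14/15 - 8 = 1073/105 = 10.22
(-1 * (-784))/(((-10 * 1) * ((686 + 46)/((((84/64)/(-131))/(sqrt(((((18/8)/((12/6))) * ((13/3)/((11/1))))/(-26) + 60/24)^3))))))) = 30184 * sqrt(4807)/7630166395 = 0.00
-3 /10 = -0.30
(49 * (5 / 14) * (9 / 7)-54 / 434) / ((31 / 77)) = 106821 / 1922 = 55.58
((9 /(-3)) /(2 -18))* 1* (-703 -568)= -3813 /16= -238.31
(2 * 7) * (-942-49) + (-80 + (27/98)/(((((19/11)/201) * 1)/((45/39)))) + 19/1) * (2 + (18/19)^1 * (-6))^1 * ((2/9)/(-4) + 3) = -13613.57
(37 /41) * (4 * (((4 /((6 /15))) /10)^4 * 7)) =1036 /41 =25.27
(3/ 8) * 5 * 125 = 1875/ 8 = 234.38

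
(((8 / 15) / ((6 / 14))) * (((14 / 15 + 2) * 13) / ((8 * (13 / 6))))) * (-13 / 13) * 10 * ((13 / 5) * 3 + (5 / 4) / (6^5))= -93407237 / 437400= -213.55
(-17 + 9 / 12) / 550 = -13 / 440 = -0.03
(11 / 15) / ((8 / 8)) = 11 / 15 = 0.73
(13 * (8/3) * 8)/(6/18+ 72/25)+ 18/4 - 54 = 17741/482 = 36.81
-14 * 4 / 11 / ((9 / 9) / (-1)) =56 / 11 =5.09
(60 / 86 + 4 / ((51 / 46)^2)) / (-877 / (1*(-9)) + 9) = 220991 / 5952533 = 0.04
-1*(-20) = 20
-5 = -5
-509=-509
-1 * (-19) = 19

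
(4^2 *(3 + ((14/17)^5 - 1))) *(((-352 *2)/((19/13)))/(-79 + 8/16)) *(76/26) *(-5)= -760891760640/222917549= -3413.33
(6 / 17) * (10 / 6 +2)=22 / 17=1.29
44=44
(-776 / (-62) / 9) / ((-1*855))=-0.00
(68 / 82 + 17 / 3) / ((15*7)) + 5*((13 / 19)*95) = 4198174 / 12915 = 325.06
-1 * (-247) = 247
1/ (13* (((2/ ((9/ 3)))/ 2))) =3/ 13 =0.23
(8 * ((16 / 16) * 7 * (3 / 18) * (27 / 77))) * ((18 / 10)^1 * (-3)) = -972 / 55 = -17.67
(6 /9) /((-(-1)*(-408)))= -1 /612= -0.00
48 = 48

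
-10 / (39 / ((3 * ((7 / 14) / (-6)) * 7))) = 35 / 78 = 0.45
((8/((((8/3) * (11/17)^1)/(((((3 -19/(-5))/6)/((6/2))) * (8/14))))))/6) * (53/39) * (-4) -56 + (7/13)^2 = -99461893/1756755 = -56.62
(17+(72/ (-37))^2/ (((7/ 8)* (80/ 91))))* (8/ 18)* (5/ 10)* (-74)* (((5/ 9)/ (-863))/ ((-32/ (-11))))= 1650671/ 20691288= 0.08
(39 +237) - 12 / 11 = 3024 / 11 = 274.91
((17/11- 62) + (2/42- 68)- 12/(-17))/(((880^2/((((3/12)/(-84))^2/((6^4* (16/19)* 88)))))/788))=-938523563/78310945892125900800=-0.00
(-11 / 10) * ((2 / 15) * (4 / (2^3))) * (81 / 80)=-297 / 4000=-0.07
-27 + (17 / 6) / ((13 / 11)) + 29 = 343 / 78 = 4.40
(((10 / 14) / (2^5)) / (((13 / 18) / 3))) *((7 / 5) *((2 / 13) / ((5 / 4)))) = 27 / 1690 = 0.02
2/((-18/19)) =-19/9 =-2.11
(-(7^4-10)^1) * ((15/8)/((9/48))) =-23910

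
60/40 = 3/2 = 1.50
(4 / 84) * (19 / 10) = 19 / 210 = 0.09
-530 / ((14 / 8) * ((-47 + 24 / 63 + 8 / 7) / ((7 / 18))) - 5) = 1484 / 587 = 2.53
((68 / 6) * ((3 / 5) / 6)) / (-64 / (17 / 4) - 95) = -289 / 28065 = -0.01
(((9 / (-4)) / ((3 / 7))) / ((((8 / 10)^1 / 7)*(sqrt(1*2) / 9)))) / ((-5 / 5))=6615*sqrt(2) / 32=292.34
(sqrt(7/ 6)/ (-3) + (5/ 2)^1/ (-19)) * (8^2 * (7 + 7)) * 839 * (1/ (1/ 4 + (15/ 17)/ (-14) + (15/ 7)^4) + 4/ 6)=-2794930818176 * sqrt(42)/ 93771729-13974654090880/ 197962539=-263755.35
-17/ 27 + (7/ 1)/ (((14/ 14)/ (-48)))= -9089/ 27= -336.63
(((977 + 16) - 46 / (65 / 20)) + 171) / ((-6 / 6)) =-14948 / 13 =-1149.85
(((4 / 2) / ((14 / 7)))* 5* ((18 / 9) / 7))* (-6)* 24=-1440 / 7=-205.71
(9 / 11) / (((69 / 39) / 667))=3393 / 11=308.45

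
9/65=0.14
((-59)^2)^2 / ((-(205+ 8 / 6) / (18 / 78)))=-109056249 / 8047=-13552.41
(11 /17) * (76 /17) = 836 /289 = 2.89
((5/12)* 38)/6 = 95/36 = 2.64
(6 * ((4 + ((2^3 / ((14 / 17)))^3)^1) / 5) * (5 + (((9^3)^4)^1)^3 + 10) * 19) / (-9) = -90117743405272966455452370086299582168704 / 1715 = -52546789157593566446327910000000000000.00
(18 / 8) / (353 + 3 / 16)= 36 / 5651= 0.01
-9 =-9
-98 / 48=-49 / 24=-2.04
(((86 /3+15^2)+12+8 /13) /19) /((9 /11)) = 114235 /6669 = 17.13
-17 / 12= -1.42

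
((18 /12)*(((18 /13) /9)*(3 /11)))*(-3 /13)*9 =-243 /1859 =-0.13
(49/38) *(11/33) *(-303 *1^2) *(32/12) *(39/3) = -257348/57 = -4514.88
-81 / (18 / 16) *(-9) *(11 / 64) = 111.38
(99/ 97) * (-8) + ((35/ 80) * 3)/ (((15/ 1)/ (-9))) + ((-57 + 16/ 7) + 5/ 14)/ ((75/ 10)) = -2639963/ 162960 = -16.20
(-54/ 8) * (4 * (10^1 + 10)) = -540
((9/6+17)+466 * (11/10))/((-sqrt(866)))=-5311 * sqrt(866)/8660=-18.05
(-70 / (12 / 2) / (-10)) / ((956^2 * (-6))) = -7 / 32901696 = -0.00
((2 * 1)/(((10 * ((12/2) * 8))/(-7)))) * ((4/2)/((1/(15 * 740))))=-1295/2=-647.50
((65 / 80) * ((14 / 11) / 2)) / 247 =7 / 3344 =0.00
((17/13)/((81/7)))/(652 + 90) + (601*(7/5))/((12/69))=5400134819/1116180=4838.05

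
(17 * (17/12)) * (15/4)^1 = 1445/16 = 90.31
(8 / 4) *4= 8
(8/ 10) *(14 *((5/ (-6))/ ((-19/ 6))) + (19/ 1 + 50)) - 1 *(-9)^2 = -2171/ 95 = -22.85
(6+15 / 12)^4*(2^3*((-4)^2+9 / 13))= 153479977 / 416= 368942.25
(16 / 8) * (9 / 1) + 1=19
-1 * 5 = -5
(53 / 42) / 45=53 / 1890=0.03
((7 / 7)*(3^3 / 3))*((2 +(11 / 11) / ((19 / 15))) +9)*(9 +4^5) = 109606.74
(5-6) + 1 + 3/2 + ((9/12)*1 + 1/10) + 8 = 207/20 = 10.35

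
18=18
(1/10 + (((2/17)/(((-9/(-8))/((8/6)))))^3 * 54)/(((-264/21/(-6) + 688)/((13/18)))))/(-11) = -38987798173/4282097645430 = -0.01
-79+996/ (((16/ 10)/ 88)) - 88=54613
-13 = -13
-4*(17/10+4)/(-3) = 38/5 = 7.60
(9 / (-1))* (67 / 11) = -603 / 11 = -54.82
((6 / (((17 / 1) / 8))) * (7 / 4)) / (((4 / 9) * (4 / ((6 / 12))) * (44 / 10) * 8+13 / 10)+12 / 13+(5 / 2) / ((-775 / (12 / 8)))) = 1218672 / 31414963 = 0.04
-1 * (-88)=88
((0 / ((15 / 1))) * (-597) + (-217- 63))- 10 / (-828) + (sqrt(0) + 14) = -110119 / 414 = -265.99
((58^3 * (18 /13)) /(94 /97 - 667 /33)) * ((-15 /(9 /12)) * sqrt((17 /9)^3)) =141565462720 * sqrt(17) /800761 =728918.31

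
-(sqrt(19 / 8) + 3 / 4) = -sqrt(38) / 4 - 3 / 4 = -2.29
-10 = -10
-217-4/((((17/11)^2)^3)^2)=-126441579192365021/582622237229761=-217.02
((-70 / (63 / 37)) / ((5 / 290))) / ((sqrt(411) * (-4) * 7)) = 5365 * sqrt(411) / 25893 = 4.20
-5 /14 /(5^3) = -1 /350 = -0.00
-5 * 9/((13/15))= -675/13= -51.92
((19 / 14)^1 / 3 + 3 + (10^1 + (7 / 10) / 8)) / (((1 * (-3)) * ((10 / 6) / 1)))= -22747 / 8400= -2.71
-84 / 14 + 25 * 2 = 44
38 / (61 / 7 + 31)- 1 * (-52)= 7361 / 139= 52.96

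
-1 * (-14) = 14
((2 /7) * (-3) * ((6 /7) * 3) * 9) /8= -243 /98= -2.48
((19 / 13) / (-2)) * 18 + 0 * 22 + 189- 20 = 2026 / 13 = 155.85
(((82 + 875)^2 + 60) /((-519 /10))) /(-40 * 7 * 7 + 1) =3053030 /338907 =9.01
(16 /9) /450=8 /2025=0.00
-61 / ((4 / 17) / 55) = -57035 / 4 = -14258.75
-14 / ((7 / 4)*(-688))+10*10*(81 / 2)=348301 / 86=4050.01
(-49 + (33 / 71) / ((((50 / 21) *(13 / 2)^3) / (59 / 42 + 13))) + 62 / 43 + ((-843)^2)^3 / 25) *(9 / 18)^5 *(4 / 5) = 300907021565316218521453 / 838430125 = 358893380131488.26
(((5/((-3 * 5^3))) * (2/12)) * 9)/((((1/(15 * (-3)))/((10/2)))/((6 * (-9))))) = -243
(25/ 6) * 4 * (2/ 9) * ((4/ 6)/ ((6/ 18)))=200/ 27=7.41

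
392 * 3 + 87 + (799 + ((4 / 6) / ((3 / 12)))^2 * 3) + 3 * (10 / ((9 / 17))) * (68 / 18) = 62030 / 27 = 2297.41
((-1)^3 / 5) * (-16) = 16 / 5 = 3.20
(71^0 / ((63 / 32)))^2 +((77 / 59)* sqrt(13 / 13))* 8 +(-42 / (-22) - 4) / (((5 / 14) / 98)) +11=-7110034021 / 12879405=-552.05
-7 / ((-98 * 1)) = 0.07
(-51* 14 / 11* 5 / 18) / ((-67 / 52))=30940 / 2211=13.99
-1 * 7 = -7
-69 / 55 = -1.25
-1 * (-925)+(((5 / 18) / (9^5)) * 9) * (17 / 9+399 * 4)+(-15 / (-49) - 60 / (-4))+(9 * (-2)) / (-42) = 48998132017 / 52081218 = 940.80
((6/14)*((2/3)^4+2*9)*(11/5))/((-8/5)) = -8107/756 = -10.72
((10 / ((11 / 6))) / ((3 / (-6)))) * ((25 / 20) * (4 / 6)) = -100 / 11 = -9.09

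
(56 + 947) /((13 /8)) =8024 /13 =617.23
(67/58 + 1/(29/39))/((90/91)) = 91/36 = 2.53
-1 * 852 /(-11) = 852 /11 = 77.45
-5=-5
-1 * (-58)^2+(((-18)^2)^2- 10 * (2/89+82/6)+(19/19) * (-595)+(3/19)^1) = 511765592/5073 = 100880.27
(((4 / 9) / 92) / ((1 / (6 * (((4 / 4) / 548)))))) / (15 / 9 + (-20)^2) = 1 / 7593910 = 0.00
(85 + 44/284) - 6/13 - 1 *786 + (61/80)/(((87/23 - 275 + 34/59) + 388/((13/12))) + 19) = -97301578618457/138744695440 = -701.30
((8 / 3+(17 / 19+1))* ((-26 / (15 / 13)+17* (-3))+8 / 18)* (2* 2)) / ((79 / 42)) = -9577568 / 13509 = -708.98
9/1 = 9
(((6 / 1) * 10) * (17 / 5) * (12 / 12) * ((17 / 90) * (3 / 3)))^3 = 193100552 / 3375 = 57214.98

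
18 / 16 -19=-143 / 8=-17.88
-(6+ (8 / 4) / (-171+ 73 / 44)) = -44618 / 7451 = -5.99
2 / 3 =0.67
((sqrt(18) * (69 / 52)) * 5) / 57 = 345 * sqrt(2) / 988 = 0.49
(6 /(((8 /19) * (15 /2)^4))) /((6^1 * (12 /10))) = 19 /30375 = 0.00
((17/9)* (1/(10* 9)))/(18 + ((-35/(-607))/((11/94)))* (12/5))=113509/103746420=0.00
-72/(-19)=72/19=3.79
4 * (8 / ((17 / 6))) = 192 / 17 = 11.29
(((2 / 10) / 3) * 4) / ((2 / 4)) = 8 / 15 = 0.53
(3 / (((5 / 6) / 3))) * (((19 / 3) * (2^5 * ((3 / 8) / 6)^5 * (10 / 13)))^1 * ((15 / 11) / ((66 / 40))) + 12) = 2087555967 / 16107520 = 129.60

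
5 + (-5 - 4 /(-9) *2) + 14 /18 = 5 /3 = 1.67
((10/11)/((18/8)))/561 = 40/55539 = 0.00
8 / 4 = 2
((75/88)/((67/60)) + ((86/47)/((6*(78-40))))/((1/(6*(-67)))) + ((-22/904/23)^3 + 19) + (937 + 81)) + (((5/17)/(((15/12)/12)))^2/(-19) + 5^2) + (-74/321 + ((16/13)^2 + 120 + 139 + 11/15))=25507884553399057285490083959/19322178445852412234378560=1320.14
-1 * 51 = -51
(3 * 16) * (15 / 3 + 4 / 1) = 432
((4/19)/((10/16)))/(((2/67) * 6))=536/285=1.88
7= 7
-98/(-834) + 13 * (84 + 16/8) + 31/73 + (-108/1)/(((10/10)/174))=-537997730/30441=-17673.46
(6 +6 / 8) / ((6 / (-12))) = -27 / 2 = -13.50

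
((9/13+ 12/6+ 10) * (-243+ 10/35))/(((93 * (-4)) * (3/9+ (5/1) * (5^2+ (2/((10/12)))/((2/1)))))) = 280335/4445896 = 0.06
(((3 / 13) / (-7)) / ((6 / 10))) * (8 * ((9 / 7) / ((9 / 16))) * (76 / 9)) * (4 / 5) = -38912 / 5733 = -6.79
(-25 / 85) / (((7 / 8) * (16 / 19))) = -95 / 238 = -0.40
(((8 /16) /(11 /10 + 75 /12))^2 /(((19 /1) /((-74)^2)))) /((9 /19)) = 547600 /194481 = 2.82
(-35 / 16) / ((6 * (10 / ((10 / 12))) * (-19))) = 35 / 21888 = 0.00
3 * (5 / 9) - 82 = -241 / 3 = -80.33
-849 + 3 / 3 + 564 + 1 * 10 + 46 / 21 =-5708 / 21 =-271.81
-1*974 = -974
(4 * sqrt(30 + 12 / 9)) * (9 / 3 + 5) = 32 * sqrt(282) / 3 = 179.12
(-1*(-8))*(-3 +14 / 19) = -344 / 19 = -18.11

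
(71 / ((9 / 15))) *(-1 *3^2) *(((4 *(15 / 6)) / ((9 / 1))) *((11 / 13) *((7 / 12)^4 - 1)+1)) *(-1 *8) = 120492325 / 50544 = 2383.91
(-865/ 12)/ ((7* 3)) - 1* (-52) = 12239/ 252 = 48.57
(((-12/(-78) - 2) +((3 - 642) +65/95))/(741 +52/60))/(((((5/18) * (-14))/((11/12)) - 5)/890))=1741494150/20958197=83.09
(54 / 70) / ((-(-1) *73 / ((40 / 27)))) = 8 / 511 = 0.02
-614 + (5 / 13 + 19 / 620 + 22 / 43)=-212478879 / 346580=-613.07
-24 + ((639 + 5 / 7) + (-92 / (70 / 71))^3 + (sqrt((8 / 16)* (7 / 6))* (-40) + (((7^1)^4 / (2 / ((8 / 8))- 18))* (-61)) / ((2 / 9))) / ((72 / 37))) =-8679331875701 / 10976000- 185* sqrt(21) / 54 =-790771.15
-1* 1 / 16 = -1 / 16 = -0.06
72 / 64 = 1.12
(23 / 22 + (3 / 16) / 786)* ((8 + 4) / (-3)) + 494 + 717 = 13912189 / 11528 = 1206.82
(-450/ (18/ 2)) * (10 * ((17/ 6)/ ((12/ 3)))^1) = -2125/ 6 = -354.17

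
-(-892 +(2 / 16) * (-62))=3599 / 4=899.75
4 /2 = 2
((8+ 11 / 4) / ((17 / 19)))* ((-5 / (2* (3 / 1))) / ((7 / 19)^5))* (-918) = 91033779735 / 67228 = 1354105.13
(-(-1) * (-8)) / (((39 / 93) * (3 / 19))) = -4712 / 39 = -120.82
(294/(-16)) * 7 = -1029/8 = -128.62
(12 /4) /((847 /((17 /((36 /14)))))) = 17 /726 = 0.02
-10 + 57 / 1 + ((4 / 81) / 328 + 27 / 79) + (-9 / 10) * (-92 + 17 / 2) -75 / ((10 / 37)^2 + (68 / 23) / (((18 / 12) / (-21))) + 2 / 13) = 1099112521586179 / 8841430086660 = 124.31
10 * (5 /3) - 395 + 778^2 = 1814717 /3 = 604905.67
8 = 8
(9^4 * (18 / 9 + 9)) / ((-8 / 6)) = -54128.25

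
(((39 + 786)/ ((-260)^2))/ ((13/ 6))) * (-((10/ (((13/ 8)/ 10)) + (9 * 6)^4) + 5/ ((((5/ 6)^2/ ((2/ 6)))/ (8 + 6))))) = -6839722197/ 142805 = -47895.54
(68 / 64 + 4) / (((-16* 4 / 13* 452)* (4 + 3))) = -1053 / 3239936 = -0.00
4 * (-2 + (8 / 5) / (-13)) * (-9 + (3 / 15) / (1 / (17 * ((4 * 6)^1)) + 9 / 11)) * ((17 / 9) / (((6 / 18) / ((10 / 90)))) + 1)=435151904 / 3590925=121.18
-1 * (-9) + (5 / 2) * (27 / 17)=441 / 34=12.97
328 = 328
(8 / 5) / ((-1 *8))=-1 / 5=-0.20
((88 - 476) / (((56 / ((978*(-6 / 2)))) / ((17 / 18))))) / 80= 268787 / 1120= 239.99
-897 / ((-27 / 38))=11362 / 9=1262.44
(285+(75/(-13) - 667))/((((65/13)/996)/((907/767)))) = -4553898252/49855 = -91342.86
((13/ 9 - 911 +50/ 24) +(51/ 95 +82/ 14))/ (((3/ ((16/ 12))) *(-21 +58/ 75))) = 19.80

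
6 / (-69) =-2 / 23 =-0.09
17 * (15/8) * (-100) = -6375/2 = -3187.50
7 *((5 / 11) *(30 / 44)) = 525 / 242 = 2.17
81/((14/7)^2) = 81/4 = 20.25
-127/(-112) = 127/112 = 1.13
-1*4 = -4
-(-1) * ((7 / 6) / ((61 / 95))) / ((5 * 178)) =133 / 65148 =0.00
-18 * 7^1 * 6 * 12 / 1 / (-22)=4536 / 11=412.36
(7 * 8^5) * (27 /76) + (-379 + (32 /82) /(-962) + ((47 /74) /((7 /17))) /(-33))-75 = 81034.79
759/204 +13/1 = 1137/68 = 16.72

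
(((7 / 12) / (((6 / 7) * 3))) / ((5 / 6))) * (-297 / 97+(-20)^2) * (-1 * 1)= -1886647 / 17460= -108.06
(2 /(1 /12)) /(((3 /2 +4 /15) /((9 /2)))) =3240 /53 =61.13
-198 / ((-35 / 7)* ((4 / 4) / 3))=594 / 5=118.80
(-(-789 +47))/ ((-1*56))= -53/ 4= -13.25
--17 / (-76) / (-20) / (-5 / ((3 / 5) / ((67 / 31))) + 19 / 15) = -93 / 139232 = -0.00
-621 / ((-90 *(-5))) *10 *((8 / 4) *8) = -1104 / 5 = -220.80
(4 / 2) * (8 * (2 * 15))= 480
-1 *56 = -56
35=35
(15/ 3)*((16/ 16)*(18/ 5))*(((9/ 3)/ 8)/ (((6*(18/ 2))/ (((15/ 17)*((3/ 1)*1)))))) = 45/ 136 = 0.33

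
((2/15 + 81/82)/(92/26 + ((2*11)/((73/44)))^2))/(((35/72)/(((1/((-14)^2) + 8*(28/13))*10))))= 138313912563/62411825035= 2.22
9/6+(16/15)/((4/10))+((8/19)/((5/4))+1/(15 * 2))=431/95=4.54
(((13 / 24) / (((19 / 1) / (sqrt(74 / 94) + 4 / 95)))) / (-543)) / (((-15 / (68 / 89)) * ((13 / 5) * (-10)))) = -17 * sqrt(1739) / 7768081980 - 17 / 3925360575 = -0.00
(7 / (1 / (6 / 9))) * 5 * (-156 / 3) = -3640 / 3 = -1213.33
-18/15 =-6/5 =-1.20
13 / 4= 3.25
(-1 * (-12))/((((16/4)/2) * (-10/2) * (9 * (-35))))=2/525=0.00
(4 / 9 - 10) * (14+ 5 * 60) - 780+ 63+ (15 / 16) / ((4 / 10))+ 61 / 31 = -33150851 / 8928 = -3713.13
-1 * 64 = -64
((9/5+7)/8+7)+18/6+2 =131/10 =13.10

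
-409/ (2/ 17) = -3476.50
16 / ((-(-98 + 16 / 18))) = 72 / 437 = 0.16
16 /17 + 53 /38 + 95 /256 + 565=46942557 /82688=567.71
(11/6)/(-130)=-11/780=-0.01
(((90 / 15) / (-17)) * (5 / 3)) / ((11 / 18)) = -180 / 187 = -0.96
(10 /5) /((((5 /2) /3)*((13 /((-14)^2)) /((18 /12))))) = 3528 /65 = 54.28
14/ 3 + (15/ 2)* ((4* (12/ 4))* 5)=1364/ 3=454.67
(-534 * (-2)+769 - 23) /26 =907 /13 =69.77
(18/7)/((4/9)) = 81/14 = 5.79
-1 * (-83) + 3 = 86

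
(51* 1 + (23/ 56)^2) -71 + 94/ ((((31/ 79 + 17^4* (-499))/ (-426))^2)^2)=-5639178112495779552642647218504189745151/ 284357263282255707063760720996456360000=-19.83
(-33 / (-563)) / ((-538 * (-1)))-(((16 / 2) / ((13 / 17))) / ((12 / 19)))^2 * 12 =-505610033285 / 153567258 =-3292.43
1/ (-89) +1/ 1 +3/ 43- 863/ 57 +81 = 14597465/ 218139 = 66.92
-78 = -78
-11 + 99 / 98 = -979 / 98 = -9.99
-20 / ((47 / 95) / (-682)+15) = -1295800 / 971803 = -1.33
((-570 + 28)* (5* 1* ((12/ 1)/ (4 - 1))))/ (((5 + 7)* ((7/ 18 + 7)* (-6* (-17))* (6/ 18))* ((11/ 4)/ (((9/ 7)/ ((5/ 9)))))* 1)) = -526824/ 174097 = -3.03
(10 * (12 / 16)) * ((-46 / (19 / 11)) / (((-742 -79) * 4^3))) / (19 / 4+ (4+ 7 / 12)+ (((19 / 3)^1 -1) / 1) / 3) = 6831 / 19966720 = 0.00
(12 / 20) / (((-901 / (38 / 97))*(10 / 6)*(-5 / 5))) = 342 / 2184925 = 0.00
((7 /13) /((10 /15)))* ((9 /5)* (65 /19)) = 4.97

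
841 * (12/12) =841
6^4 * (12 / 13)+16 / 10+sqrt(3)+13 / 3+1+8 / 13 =sqrt(3)+234752 / 195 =1205.59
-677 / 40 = -16.92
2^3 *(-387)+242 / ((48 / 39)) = -23195 / 8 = -2899.38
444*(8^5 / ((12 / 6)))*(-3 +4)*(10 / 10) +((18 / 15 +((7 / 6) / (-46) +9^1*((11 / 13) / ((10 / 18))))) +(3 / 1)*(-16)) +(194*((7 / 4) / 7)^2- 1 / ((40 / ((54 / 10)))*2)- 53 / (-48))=435013667431 / 59800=7274476.04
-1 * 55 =-55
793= 793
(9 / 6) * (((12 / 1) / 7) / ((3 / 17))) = 102 / 7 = 14.57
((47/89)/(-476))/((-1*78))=47/3304392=0.00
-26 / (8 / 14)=-91 / 2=-45.50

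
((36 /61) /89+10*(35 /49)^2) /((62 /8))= 5436056 /8246651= 0.66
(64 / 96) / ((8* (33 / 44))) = 1 / 9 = 0.11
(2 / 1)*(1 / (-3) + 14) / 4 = 41 / 6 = 6.83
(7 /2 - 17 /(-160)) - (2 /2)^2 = 2.61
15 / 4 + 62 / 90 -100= -17201 / 180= -95.56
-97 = -97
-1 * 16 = -16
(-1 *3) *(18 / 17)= -3.18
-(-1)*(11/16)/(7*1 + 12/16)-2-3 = -609/124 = -4.91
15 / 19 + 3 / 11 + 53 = 11299 / 209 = 54.06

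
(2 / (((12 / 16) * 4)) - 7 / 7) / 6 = -1 / 18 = -0.06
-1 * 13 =-13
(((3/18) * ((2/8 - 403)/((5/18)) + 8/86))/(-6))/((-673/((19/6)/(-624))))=11844923/39005141760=0.00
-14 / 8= -7 / 4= -1.75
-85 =-85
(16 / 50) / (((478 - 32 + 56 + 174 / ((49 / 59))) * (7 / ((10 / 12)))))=7 / 130740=0.00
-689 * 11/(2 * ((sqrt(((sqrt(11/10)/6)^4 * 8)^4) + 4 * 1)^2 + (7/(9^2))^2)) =-261000878767200000000/1102541179286678881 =-236.73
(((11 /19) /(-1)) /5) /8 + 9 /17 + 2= 32493 /12920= 2.51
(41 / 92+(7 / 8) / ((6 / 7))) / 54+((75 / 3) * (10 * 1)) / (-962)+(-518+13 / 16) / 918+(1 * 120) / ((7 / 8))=116316059959 / 853090056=136.35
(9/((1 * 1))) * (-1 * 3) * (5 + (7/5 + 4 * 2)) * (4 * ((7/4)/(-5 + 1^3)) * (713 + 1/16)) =19406709/40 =485167.72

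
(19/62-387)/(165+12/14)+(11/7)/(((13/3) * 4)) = -29356447/13100724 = -2.24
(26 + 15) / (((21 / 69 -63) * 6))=-943 / 8652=-0.11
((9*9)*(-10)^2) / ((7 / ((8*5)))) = 324000 / 7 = 46285.71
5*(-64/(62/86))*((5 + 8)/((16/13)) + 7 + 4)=-296700/31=-9570.97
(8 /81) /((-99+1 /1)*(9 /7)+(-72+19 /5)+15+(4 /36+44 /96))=-320 /578763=-0.00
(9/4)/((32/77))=693/128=5.41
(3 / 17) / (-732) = -1 / 4148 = -0.00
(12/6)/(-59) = -2/59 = -0.03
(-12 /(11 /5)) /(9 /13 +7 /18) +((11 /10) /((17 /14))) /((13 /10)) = -2674258 /615043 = -4.35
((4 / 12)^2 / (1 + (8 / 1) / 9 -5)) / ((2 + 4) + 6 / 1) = -1 / 336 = -0.00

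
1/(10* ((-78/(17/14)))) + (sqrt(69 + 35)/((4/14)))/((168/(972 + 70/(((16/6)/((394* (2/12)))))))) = -17/10920 + 10783* sqrt(26)/96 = 572.74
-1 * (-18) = 18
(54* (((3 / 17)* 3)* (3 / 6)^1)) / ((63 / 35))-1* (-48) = 951 / 17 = 55.94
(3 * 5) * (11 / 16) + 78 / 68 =3117 / 272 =11.46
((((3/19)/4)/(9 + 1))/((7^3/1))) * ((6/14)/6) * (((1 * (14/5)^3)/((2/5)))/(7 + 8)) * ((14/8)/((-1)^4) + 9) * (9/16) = 387/21280000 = 0.00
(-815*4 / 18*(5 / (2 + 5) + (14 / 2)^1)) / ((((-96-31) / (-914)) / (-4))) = 40220.11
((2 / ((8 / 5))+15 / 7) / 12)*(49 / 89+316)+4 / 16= 894637 / 9968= 89.75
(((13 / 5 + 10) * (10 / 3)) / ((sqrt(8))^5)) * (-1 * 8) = -21 * sqrt(2) / 16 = -1.86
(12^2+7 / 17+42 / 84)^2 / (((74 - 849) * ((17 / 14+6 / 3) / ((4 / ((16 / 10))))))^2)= 1189491121 / 56240122500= 0.02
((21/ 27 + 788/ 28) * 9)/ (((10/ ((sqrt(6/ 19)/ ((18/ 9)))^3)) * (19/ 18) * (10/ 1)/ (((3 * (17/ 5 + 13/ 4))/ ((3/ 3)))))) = 73791 * sqrt(114)/ 722000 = 1.09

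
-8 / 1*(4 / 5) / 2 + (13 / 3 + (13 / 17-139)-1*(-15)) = -31136 / 255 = -122.10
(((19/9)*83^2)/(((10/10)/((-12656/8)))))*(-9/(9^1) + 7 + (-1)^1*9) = 207069562/3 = 69023187.33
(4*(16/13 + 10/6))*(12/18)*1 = 904/117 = 7.73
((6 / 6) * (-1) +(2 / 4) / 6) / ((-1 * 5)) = 11 / 60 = 0.18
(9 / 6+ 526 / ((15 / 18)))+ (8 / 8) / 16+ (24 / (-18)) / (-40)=151871 / 240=632.80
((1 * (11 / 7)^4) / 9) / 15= 14641 / 324135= 0.05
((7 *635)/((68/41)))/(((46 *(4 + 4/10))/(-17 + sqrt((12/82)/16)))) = -911225/4048 + 22225 *sqrt(246)/275264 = -223.84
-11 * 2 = -22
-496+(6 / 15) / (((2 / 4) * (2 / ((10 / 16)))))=-1983 / 4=-495.75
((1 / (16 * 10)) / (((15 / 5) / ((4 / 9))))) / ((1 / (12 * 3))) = 1 / 30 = 0.03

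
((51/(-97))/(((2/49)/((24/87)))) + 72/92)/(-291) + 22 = 138127424/6275803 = 22.01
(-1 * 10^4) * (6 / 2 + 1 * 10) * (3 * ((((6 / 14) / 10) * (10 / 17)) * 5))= -5850000 / 119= -49159.66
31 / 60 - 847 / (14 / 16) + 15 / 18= -19333 / 20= -966.65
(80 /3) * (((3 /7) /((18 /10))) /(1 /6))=800 /21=38.10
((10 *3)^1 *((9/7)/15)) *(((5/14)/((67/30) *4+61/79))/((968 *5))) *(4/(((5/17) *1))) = 36261/136378858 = 0.00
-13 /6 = -2.17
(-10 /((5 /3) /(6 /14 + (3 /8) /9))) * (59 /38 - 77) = 226493 /1064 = 212.87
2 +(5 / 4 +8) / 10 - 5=-83 / 40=-2.08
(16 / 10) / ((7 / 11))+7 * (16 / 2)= 2048 / 35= 58.51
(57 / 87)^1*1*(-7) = -133 / 29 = -4.59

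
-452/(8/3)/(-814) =339/1628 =0.21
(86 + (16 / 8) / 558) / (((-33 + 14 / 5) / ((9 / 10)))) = -2.56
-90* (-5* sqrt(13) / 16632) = 25* sqrt(13) / 924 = 0.10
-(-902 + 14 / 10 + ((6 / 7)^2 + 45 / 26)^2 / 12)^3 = 24944187943239905014732652084433 / 34206335812286263808000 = 729227125.64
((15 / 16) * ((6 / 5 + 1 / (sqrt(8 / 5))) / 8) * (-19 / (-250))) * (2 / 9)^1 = 19 * sqrt(10) / 38400 + 19 / 8000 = 0.00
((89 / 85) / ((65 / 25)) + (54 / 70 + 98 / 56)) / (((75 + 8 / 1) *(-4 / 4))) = -90473 / 2568020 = -0.04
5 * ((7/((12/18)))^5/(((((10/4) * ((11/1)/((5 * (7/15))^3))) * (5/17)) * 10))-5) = 881794553/8800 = 100203.93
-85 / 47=-1.81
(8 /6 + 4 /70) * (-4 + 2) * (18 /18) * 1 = -292 /105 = -2.78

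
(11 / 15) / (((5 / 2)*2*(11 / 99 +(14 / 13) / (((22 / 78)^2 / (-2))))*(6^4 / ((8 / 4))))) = -1331 / 158560200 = -0.00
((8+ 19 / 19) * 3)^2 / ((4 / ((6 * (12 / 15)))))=4374 / 5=874.80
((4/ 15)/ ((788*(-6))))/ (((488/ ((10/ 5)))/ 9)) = -1/ 480680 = -0.00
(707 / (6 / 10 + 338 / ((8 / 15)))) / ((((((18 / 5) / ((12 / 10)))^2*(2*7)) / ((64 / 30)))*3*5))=6464 / 5138235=0.00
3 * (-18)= -54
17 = 17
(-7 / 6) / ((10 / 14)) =-49 / 30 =-1.63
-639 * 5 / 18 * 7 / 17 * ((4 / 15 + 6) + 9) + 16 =-112181 / 102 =-1099.81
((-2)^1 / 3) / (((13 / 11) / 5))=-110 / 39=-2.82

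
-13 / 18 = -0.72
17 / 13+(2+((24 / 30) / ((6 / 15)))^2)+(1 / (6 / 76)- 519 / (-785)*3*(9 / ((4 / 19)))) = 12829693 / 122460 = 104.77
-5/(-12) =5/12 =0.42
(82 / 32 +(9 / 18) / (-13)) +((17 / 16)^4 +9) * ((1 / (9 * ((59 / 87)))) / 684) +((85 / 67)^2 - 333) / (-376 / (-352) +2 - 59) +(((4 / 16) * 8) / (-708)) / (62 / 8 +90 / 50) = 1839334617673019516707 / 217644269774377844736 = 8.45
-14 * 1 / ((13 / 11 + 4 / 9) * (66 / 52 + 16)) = -5148 / 10327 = -0.50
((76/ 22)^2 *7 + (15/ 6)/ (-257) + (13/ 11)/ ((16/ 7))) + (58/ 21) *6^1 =350431623/ 3482864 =100.62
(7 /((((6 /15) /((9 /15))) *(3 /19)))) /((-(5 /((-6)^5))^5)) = 1890614153990325141504 /3125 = 604996529276904045.28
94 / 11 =8.55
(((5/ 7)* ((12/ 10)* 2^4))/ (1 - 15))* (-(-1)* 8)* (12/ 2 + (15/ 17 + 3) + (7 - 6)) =-71040/ 833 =-85.28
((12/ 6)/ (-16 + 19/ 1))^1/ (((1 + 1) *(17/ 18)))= 6/ 17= 0.35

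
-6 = -6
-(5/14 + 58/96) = -323/336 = -0.96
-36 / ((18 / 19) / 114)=-4332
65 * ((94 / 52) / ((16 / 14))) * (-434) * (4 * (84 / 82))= -182835.73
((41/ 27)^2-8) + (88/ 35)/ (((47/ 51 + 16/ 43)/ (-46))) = -6883699001/ 72386055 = -95.10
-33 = -33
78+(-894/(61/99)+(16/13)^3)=-183744500/134017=-1371.05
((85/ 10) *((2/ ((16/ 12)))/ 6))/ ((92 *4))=17/ 2944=0.01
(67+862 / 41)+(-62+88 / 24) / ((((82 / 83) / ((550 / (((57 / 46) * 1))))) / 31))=-812346.54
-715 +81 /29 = -20654 /29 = -712.21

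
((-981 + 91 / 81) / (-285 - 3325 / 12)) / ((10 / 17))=539716 / 182115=2.96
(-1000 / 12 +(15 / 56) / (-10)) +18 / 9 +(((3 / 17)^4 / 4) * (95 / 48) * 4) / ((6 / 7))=-4566301469 / 56126112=-81.36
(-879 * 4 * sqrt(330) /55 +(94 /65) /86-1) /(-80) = 687 /55900 +879 * sqrt(330) /1100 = 14.53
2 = 2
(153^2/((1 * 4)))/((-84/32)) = -15606/7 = -2229.43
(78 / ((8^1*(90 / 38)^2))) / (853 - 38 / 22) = 51623 / 25282800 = 0.00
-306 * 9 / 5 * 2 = -5508 / 5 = -1101.60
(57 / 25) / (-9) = -19 / 75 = -0.25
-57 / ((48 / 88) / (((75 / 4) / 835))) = -3135 / 1336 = -2.35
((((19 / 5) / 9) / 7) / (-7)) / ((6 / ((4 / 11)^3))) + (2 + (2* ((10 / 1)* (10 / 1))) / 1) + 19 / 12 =7169848333 / 35218260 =203.58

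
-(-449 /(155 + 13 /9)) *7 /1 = 28287 /1408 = 20.09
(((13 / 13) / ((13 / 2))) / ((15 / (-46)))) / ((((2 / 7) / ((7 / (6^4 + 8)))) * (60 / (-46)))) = 25921 / 3814200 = 0.01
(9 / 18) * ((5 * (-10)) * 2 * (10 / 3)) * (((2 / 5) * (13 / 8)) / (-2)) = 325 / 6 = 54.17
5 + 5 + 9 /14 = 149 /14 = 10.64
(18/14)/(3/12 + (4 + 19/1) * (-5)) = -4/357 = -0.01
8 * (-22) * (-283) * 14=697312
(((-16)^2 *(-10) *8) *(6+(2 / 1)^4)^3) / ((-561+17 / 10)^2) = -21807104000 / 31281649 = -697.12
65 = 65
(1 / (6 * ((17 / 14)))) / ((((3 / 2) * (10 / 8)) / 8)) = 448 / 765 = 0.59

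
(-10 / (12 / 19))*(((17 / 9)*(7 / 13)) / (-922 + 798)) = 11305 / 87048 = 0.13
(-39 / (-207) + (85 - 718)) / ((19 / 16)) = -698624 / 1311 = -532.89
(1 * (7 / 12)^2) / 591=49 / 85104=0.00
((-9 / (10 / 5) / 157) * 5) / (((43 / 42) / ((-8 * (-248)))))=-1874880 / 6751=-277.72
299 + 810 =1109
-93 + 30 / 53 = -4899 / 53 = -92.43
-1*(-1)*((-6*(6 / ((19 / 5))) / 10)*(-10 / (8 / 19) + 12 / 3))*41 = 29151 / 38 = 767.13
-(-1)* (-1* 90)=-90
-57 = -57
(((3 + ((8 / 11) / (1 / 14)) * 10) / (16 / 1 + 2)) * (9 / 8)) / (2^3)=1153 / 1408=0.82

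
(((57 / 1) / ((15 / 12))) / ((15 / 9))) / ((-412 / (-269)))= 45999 / 2575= 17.86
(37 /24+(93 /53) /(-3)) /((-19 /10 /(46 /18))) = -139955 /108756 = -1.29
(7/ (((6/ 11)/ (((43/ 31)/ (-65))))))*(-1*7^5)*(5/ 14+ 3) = 373636417/ 24180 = 15452.29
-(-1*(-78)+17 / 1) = -95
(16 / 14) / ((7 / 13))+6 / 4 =355 / 98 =3.62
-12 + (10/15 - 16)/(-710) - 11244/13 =-12140701/13845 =-876.90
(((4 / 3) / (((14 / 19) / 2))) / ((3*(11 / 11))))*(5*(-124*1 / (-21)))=47120 / 1323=35.62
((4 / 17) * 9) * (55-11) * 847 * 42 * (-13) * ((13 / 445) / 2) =-4761508752 / 7565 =-629412.92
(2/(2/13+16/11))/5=143/575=0.25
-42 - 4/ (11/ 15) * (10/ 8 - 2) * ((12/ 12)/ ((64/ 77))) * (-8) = -651/ 8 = -81.38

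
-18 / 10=-9 / 5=-1.80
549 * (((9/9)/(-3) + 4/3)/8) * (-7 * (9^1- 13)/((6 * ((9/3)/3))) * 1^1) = 1281/4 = 320.25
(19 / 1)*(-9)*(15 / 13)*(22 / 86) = -28215 / 559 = -50.47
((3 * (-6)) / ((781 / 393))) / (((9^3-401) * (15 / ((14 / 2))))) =-8253 / 640420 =-0.01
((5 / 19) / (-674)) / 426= -5 / 5455356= -0.00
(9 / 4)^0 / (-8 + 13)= 1 / 5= 0.20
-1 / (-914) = 1 / 914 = 0.00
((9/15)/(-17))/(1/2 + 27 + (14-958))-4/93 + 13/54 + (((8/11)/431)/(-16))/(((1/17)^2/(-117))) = 3.76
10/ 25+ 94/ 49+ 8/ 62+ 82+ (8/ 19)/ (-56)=12185097/ 144305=84.44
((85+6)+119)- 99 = 111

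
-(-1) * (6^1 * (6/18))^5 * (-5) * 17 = -2720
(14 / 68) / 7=1 / 34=0.03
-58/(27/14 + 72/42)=-812/51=-15.92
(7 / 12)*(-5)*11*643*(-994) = 20505805.83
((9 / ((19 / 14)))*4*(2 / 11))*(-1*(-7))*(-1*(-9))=63504 / 209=303.85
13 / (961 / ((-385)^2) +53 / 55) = 1926925 / 143796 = 13.40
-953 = -953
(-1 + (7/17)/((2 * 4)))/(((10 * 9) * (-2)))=43/8160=0.01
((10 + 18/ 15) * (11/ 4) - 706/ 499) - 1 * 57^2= -3219.61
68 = 68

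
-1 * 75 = -75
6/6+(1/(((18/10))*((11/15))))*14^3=68633/33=2079.79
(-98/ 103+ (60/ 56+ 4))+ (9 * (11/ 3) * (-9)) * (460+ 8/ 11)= -136831.88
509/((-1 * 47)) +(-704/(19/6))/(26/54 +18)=-10186085/445607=-22.86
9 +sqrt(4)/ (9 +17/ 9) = 450/ 49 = 9.18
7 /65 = 0.11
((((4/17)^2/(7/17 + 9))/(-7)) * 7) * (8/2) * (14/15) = -28/1275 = -0.02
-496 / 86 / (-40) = 31 / 215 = 0.14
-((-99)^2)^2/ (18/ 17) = -181445913/ 2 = -90722956.50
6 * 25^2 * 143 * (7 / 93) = 1251250 / 31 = 40362.90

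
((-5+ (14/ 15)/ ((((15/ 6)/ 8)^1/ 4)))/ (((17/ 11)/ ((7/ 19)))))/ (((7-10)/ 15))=-40117/ 4845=-8.28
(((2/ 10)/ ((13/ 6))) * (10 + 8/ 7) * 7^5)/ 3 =28812/ 5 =5762.40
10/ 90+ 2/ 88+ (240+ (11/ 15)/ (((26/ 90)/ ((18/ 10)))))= 6298657/ 25740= 244.70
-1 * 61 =-61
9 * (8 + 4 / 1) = 108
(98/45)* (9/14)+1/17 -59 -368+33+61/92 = -3064487/7820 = -391.88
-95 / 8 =-11.88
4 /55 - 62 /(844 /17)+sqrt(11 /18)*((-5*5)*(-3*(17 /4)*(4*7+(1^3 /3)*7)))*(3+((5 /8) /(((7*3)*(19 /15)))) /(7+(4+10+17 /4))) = -27297 /23210+445442075*sqrt(22) /92112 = 22681.09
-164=-164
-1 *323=-323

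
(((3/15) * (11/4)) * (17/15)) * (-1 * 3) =-187/100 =-1.87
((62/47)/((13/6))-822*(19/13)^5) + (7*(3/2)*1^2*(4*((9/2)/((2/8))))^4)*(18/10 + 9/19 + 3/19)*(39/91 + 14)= 16412282262886372554/1657823245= 9899898745.17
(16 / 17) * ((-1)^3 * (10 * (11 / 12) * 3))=-440 / 17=-25.88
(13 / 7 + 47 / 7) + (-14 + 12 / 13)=-410 / 91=-4.51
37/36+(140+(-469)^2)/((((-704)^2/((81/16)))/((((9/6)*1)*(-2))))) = -408009719/71368704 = -5.72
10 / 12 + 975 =5855 / 6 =975.83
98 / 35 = 14 / 5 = 2.80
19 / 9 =2.11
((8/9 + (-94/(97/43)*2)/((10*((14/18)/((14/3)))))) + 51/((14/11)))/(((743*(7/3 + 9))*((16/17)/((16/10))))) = -552667/302698200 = -0.00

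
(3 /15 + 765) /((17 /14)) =53564 /85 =630.16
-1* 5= -5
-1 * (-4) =4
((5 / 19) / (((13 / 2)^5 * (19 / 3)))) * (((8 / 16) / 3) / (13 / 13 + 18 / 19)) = 0.00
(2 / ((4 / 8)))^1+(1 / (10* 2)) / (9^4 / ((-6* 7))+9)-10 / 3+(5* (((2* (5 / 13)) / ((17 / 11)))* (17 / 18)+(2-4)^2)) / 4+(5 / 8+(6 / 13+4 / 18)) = 2701697 / 357240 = 7.56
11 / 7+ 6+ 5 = 88 / 7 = 12.57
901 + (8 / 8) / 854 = 769455 / 854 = 901.00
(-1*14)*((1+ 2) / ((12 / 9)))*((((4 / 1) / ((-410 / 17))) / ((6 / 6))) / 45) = 119 / 1025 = 0.12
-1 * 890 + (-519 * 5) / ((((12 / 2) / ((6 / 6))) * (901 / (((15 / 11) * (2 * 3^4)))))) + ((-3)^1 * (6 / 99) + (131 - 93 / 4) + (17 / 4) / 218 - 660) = -1216576629 / 785672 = -1548.45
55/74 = 0.74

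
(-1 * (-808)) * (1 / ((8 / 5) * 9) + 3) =2480.11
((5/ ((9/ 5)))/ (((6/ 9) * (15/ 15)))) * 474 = 1975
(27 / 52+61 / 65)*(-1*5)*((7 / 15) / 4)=-2653 / 3120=-0.85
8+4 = 12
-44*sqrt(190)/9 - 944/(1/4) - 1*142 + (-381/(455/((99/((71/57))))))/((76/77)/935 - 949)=-82357882075725/21020764739 - 44*sqrt(190)/9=-3985.32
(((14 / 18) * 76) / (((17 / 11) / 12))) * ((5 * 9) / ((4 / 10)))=877800 / 17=51635.29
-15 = -15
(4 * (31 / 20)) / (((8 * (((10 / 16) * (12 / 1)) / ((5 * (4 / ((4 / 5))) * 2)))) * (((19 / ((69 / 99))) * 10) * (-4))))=-713 / 150480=-0.00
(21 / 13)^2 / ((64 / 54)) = 11907 / 5408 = 2.20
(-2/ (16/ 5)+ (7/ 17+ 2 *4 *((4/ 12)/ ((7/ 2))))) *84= 1567/ 34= 46.09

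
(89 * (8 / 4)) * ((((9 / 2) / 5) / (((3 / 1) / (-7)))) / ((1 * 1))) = -1869 / 5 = -373.80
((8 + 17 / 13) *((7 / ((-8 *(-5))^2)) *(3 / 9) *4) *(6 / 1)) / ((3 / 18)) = 1.95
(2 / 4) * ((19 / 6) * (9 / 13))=57 / 52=1.10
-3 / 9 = -1 / 3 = -0.33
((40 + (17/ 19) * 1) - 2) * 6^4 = 957744/ 19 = 50407.58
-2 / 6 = -0.33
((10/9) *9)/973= 10/973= 0.01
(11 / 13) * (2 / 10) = 11 / 65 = 0.17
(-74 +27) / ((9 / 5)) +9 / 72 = -1871 / 72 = -25.99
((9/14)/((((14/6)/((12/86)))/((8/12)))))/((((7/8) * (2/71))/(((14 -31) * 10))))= -2607120/14749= -176.77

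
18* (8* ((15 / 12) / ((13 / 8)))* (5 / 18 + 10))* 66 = 976800 / 13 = 75138.46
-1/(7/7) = -1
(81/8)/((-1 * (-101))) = 81/808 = 0.10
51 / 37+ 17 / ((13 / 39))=1938 / 37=52.38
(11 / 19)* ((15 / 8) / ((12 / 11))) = 605 / 608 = 1.00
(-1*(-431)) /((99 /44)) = 1724 /9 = 191.56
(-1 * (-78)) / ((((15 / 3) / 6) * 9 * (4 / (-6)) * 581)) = -78 / 2905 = -0.03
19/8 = 2.38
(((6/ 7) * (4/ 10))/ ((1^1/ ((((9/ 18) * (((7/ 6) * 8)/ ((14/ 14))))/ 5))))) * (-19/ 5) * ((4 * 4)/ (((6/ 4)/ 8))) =-38912/ 375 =-103.77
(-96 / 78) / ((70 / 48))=-384 / 455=-0.84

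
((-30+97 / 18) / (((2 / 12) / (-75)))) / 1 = 11075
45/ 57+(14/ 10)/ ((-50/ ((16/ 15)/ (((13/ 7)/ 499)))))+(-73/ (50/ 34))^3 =-1416312999236/ 11578125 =-122326.63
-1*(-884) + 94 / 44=19495 / 22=886.14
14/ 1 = 14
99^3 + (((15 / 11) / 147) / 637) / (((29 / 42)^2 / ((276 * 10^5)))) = 5722830363213 / 5892887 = 971142.05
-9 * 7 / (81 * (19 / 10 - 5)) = 70 / 279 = 0.25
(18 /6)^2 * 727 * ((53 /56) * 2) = 346779 /28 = 12384.96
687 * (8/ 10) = 2748/ 5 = 549.60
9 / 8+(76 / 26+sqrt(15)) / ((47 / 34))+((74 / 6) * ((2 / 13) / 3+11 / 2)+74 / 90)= 34 * sqrt(15) / 47+1227167 / 16920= 75.33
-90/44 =-45/22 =-2.05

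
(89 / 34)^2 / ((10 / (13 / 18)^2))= 1338649 / 3745440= 0.36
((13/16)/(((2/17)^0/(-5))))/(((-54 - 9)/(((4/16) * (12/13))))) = 5/336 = 0.01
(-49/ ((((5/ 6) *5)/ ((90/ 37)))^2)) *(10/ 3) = -381024/ 6845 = -55.66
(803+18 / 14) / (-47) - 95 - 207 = -104988 / 329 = -319.11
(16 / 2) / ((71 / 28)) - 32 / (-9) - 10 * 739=-4717922 / 639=-7383.29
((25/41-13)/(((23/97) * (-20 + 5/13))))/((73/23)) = 640588/763215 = 0.84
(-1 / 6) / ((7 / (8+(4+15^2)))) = -79 / 14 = -5.64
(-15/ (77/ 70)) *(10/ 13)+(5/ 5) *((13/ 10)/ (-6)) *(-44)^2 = -429.96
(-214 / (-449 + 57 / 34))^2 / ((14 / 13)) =344111144 / 1619195767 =0.21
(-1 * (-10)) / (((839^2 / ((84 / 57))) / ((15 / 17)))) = 4200 / 227366483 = 0.00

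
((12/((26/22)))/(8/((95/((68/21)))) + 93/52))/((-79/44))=-46347840/16892017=-2.74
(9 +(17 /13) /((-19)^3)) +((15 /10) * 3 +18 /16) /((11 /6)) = 47346929 /3923348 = 12.07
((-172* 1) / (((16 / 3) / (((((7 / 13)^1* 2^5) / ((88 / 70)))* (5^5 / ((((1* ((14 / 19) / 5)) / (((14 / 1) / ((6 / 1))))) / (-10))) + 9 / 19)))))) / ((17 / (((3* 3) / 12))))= 40516314195 / 4199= 9649038.87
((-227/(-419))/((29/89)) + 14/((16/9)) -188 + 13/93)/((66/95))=-153149236565/596662704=-256.68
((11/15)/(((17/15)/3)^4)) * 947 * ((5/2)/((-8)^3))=-14238736875/85525504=-166.49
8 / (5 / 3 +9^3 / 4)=96 / 2207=0.04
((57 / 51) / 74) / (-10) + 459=5774201 / 12580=459.00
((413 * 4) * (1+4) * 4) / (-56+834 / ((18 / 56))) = 885 / 68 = 13.01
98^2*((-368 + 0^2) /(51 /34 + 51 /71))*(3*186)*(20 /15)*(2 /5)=-35560835072 /75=-474144467.63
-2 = -2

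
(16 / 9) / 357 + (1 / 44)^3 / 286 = 389805197 / 78277110912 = 0.00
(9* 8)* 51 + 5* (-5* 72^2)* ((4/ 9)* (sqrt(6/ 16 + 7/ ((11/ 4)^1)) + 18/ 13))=-14400* sqrt(5654)/ 11 - 989064/ 13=-174516.43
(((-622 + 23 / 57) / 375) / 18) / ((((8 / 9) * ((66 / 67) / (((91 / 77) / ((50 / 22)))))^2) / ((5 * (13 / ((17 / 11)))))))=-31766574593 / 26163000000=-1.21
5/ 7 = 0.71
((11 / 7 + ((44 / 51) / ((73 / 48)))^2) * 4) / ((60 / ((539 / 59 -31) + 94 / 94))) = -8374986631 / 3180267265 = -2.63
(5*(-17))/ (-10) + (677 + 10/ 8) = 686.75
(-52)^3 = -140608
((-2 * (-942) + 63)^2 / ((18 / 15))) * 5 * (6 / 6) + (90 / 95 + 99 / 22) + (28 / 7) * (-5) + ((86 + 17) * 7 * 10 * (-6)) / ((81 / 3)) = 2700674944 / 171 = 15793420.73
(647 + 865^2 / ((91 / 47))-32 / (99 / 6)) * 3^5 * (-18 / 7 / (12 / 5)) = -706178710890 / 7007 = -100781891.09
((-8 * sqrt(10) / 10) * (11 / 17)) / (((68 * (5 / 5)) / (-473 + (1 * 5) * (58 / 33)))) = 15319 * sqrt(10) / 4335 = 11.17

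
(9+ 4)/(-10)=-13/10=-1.30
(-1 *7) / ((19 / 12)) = -84 / 19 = -4.42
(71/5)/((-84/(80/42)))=-142/441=-0.32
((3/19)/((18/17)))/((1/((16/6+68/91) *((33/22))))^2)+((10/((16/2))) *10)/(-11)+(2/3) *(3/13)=2.93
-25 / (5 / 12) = -60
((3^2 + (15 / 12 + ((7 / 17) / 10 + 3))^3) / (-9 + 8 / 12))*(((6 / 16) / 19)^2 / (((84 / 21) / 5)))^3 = -7565886213273 / 6204520851661704396800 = -0.00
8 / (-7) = -8 / 7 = -1.14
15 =15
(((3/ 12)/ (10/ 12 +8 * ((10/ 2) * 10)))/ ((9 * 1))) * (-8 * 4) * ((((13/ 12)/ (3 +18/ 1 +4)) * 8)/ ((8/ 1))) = -4/ 41625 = -0.00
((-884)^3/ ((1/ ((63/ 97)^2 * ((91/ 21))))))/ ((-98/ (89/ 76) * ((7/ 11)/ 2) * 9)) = 6593926509456/ 1251397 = 5269252.29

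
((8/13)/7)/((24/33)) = 11/91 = 0.12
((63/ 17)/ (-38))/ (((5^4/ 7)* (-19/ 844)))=186102/ 3835625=0.05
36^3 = 46656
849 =849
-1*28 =-28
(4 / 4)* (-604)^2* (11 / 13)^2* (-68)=-3001706048 / 169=-17761574.25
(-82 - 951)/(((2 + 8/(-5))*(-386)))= 5165/772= 6.69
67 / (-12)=-67 / 12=-5.58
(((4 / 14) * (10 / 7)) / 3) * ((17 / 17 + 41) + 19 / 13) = 11300 / 1911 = 5.91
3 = 3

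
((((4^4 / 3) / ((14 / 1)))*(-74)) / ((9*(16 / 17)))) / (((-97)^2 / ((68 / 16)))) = -42772 / 1778301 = -0.02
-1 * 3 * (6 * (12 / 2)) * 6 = -648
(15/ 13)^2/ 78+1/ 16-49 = -1719651/ 35152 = -48.92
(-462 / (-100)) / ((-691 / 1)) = -231 / 34550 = -0.01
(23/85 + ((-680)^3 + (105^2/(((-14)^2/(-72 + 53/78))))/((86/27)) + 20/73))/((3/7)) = -122151862547460193/166492560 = -733677604.26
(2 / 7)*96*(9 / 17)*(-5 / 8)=-1080 / 119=-9.08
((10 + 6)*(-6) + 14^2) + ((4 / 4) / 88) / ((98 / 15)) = 862415 / 8624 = 100.00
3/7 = 0.43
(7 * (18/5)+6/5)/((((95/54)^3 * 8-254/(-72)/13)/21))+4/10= 585381770/44861249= 13.05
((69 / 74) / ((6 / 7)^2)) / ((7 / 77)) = 13.96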